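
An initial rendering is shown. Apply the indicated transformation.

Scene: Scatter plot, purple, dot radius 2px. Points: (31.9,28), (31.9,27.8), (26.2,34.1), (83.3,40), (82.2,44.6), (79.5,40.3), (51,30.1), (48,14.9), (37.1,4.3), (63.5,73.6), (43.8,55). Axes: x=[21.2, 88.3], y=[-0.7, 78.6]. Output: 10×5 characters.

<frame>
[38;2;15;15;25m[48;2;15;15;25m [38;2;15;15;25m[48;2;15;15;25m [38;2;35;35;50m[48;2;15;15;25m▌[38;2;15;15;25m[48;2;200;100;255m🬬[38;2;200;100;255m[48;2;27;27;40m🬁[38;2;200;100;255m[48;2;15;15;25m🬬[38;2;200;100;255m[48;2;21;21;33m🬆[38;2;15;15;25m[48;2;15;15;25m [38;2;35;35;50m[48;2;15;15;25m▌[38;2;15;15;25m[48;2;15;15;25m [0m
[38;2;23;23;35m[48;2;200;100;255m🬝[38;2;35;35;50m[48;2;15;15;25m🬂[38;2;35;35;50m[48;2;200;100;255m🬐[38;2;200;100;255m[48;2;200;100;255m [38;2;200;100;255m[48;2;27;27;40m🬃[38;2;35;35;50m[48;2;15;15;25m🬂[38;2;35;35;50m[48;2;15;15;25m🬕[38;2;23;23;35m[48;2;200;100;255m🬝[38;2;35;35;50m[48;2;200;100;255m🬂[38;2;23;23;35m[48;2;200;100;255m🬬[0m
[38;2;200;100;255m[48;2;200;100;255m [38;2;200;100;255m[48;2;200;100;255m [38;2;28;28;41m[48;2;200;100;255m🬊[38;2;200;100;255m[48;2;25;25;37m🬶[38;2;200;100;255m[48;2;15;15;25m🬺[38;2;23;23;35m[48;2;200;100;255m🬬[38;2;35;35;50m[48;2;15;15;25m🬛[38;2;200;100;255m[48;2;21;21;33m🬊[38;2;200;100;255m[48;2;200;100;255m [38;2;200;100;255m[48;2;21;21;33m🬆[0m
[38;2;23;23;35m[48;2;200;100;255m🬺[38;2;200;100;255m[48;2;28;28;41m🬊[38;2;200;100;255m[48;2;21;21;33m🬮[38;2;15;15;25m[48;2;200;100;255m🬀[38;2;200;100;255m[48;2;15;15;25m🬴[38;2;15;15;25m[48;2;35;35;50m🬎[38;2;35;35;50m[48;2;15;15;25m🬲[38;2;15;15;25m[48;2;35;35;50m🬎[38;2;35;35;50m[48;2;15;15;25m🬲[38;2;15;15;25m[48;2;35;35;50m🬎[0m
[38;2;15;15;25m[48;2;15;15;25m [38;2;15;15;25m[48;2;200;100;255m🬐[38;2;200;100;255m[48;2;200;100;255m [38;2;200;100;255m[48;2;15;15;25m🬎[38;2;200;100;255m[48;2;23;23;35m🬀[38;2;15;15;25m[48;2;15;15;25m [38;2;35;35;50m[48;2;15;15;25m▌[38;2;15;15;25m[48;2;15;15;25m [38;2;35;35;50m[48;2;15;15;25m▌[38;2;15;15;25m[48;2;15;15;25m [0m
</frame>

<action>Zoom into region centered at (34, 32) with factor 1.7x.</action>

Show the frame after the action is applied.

<frame>
[38;2;15;15;25m[48;2;15;15;25m [38;2;15;15;25m[48;2;15;15;25m [38;2;35;35;50m[48;2;15;15;25m▌[38;2;15;15;25m[48;2;15;15;25m [38;2;35;35;50m[48;2;15;15;25m▌[38;2;15;15;25m[48;2;15;15;25m [38;2;200;100;255m[48;2;28;28;41m🬊[38;2;200;100;255m[48;2;15;15;25m🬝[38;2;200;100;255m[48;2;23;23;35m🬀[38;2;15;15;25m[48;2;15;15;25m [0m
[38;2;35;35;50m[48;2;15;15;25m🬂[38;2;35;35;50m[48;2;15;15;25m🬂[38;2;35;35;50m[48;2;200;100;255m🬆[38;2;23;23;35m[48;2;200;100;255m🬬[38;2;35;35;50m[48;2;15;15;25m🬕[38;2;35;35;50m[48;2;15;15;25m🬂[38;2;35;35;50m[48;2;15;15;25m🬕[38;2;35;35;50m[48;2;15;15;25m🬂[38;2;31;31;45m[48;2;200;100;255m🬝[38;2;35;35;50m[48;2;15;15;25m🬂[0m
[38;2;15;15;25m[48;2;35;35;50m🬰[38;2;23;23;35m[48;2;200;100;255m🬺[38;2;200;100;255m[48;2;35;35;50m🬬[38;2;200;100;255m[48;2;200;100;255m [38;2;200;100;255m[48;2;15;15;25m🬺[38;2;23;23;35m[48;2;200;100;255m🬬[38;2;35;35;50m[48;2;15;15;25m🬛[38;2;19;19;30m[48;2;200;100;255m🬴[38;2;200;100;255m[48;2;200;100;255m [38;2;200;100;255m[48;2;15;15;25m🬛[0m
[38;2;15;15;25m[48;2;35;35;50m🬎[38;2;15;15;25m[48;2;35;35;50m🬎[38;2;35;35;50m[48;2;15;15;25m🬲[38;2;23;23;35m[48;2;200;100;255m🬺[38;2;200;100;255m[48;2;28;28;41m🬆[38;2;15;15;25m[48;2;35;35;50m🬎[38;2;35;35;50m[48;2;15;15;25m🬲[38;2;19;19;30m[48;2;200;100;255m🬝[38;2;200;100;255m[48;2;25;25;37m🬳[38;2;15;15;25m[48;2;35;35;50m🬎[0m
[38;2;15;15;25m[48;2;15;15;25m [38;2;15;15;25m[48;2;15;15;25m [38;2;35;35;50m[48;2;15;15;25m▌[38;2;15;15;25m[48;2;15;15;25m [38;2;35;35;50m[48;2;15;15;25m▌[38;2;15;15;25m[48;2;15;15;25m [38;2;35;35;50m[48;2;15;15;25m▌[38;2;200;100;255m[48;2;15;15;25m🬊[38;2;200;100;255m[48;2;15;15;25m🬝[38;2;200;100;255m[48;2;15;15;25m🬀[0m
</frame>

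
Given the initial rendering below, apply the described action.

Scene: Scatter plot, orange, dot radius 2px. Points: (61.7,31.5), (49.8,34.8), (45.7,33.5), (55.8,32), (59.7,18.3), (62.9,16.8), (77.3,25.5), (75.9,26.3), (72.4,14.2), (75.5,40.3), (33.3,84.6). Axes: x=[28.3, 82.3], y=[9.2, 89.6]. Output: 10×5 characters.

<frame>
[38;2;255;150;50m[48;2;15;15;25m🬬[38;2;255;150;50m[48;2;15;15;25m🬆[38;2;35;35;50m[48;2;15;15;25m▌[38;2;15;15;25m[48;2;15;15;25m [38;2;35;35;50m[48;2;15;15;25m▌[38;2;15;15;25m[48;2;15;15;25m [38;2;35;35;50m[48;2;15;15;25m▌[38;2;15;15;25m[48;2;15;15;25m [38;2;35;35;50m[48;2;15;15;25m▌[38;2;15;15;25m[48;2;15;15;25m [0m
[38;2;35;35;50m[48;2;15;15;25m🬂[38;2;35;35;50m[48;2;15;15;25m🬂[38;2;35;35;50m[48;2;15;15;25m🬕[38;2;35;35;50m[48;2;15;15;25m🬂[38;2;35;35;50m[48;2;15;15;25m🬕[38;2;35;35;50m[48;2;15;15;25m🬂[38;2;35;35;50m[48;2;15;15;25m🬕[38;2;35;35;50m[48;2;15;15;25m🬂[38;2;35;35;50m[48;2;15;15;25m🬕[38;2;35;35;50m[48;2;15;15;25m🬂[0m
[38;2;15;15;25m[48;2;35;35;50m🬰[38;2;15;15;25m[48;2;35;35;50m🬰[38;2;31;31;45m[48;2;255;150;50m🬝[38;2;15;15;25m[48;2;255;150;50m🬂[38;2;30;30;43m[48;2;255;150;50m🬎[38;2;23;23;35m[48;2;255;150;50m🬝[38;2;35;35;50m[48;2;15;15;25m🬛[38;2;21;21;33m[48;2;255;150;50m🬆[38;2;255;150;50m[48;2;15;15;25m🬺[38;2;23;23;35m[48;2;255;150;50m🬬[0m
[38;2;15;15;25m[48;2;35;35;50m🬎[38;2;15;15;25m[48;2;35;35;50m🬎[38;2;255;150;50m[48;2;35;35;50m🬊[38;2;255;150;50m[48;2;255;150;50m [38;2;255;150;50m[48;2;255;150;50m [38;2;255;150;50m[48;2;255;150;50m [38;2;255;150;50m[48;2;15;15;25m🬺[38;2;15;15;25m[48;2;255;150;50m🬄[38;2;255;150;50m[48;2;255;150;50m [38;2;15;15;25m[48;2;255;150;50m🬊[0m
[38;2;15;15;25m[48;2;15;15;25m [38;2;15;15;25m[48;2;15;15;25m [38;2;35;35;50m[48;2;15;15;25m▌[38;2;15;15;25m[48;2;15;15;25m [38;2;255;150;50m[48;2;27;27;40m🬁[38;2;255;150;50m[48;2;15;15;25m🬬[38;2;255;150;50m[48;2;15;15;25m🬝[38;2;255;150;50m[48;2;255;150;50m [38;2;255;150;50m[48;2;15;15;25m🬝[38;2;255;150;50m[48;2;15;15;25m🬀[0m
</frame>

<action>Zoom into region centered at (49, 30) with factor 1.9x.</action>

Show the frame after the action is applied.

<frame>
[38;2;15;15;25m[48;2;15;15;25m [38;2;15;15;25m[48;2;15;15;25m [38;2;35;35;50m[48;2;15;15;25m▌[38;2;15;15;25m[48;2;15;15;25m [38;2;35;35;50m[48;2;15;15;25m▌[38;2;15;15;25m[48;2;15;15;25m [38;2;35;35;50m[48;2;15;15;25m▌[38;2;15;15;25m[48;2;15;15;25m [38;2;35;35;50m[48;2;15;15;25m▌[38;2;15;15;25m[48;2;15;15;25m [0m
[38;2;35;35;50m[48;2;15;15;25m🬂[38;2;35;35;50m[48;2;15;15;25m🬂[38;2;31;31;45m[48;2;255;150;50m🬝[38;2;35;35;50m[48;2;255;150;50m🬀[38;2;35;35;50m[48;2;255;150;50m🬂[38;2;255;150;50m[48;2;35;35;50m🬺[38;2;30;30;43m[48;2;255;150;50m🬎[38;2;255;150;50m[48;2;28;28;41m🬱[38;2;35;35;50m[48;2;255;150;50m🬆[38;2;23;23;35m[48;2;255;150;50m🬬[0m
[38;2;15;15;25m[48;2;35;35;50m🬰[38;2;15;15;25m[48;2;35;35;50m🬰[38;2;35;35;50m[48;2;15;15;25m🬛[38;2;255;150;50m[48;2;21;21;33m🬊[38;2;255;150;50m[48;2;30;30;43m🬂[38;2;255;150;50m[48;2;21;21;33m🬆[38;2;255;150;50m[48;2;28;28;41m🬊[38;2;255;150;50m[48;2;15;15;25m🬝[38;2;255;150;50m[48;2;255;150;50m [38;2;255;150;50m[48;2;21;21;33m🬆[0m
[38;2;15;15;25m[48;2;35;35;50m🬎[38;2;15;15;25m[48;2;35;35;50m🬎[38;2;35;35;50m[48;2;15;15;25m🬲[38;2;15;15;25m[48;2;35;35;50m🬎[38;2;35;35;50m[48;2;15;15;25m🬲[38;2;15;15;25m[48;2;35;35;50m🬎[38;2;35;35;50m[48;2;15;15;25m🬲[38;2;25;25;37m[48;2;255;150;50m🬐[38;2;255;150;50m[48;2;255;150;50m [38;2;255;150;50m[48;2;15;15;25m🬺[0m
[38;2;15;15;25m[48;2;15;15;25m [38;2;15;15;25m[48;2;15;15;25m [38;2;35;35;50m[48;2;15;15;25m▌[38;2;15;15;25m[48;2;15;15;25m [38;2;35;35;50m[48;2;15;15;25m▌[38;2;15;15;25m[48;2;15;15;25m [38;2;35;35;50m[48;2;15;15;25m▌[38;2;15;15;25m[48;2;15;15;25m [38;2;255;150;50m[48;2;25;25;37m🬂[38;2;255;150;50m[48;2;15;15;25m🬆[0m
</frame>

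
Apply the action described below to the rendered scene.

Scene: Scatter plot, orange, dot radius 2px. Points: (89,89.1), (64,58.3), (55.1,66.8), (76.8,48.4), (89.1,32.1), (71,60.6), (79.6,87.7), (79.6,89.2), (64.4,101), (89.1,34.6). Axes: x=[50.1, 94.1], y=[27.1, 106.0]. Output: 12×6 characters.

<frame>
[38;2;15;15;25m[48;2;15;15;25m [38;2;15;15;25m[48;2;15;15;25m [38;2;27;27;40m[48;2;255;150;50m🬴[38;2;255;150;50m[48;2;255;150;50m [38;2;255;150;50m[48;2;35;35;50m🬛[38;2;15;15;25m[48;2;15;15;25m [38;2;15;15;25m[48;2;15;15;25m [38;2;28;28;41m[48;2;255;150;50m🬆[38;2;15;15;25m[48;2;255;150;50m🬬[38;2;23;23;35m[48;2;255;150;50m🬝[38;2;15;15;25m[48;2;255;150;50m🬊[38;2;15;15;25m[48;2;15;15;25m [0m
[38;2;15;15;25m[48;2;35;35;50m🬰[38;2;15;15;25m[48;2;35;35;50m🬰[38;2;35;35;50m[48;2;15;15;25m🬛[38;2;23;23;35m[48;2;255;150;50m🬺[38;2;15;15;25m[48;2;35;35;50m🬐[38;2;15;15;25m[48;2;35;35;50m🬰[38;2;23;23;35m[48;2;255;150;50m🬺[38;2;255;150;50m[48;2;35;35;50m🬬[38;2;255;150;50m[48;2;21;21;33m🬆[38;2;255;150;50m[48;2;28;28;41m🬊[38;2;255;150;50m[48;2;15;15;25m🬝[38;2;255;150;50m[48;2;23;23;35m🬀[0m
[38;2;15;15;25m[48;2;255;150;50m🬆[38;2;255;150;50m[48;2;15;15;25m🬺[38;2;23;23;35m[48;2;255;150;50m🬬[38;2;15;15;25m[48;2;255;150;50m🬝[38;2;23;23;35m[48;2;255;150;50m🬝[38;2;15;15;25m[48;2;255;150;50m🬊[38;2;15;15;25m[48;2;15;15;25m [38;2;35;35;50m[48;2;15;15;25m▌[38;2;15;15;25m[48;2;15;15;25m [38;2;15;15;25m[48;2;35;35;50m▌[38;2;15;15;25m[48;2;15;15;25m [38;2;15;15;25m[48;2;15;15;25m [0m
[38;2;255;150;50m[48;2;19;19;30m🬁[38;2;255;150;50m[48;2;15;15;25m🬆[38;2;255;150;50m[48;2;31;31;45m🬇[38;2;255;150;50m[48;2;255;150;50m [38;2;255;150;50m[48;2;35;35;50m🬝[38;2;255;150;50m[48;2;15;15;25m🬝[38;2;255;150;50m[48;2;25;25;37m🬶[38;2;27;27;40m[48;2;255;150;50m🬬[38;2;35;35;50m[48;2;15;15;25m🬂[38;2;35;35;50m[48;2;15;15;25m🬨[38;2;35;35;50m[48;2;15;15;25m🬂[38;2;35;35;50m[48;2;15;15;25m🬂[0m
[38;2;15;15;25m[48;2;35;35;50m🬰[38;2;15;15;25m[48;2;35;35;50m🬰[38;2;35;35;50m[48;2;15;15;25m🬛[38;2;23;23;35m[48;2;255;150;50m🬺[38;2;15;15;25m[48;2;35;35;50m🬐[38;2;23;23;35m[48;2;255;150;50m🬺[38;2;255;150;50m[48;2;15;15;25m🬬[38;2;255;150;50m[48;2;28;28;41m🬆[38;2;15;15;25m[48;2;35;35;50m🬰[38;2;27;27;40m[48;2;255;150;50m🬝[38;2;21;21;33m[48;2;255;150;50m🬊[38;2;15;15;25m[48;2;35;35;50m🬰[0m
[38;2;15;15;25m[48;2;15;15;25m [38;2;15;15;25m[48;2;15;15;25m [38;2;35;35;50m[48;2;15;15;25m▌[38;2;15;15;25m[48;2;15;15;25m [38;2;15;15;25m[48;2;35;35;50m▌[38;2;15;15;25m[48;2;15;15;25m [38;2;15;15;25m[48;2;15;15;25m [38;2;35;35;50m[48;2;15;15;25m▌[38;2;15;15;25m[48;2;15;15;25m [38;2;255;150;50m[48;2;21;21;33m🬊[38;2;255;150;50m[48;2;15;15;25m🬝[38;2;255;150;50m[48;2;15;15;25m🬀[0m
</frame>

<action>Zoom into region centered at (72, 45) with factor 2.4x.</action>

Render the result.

<frame>
[38;2;255;150;50m[48;2;255;150;50m [38;2;255;150;50m[48;2;15;15;25m🬛[38;2;35;35;50m[48;2;15;15;25m▌[38;2;15;15;25m[48;2;15;15;25m [38;2;255;150;50m[48;2;21;21;33m🬊[38;2;255;150;50m[48;2;15;15;25m🬝[38;2;255;150;50m[48;2;15;15;25m🬀[38;2;35;35;50m[48;2;15;15;25m▌[38;2;15;15;25m[48;2;15;15;25m [38;2;15;15;25m[48;2;35;35;50m▌[38;2;15;15;25m[48;2;15;15;25m [38;2;15;15;25m[48;2;15;15;25m [0m
[38;2;23;23;35m[48;2;255;150;50m🬺[38;2;15;15;25m[48;2;35;35;50m🬰[38;2;35;35;50m[48;2;15;15;25m🬛[38;2;15;15;25m[48;2;35;35;50m🬰[38;2;15;15;25m[48;2;35;35;50m🬐[38;2;15;15;25m[48;2;35;35;50m🬰[38;2;15;15;25m[48;2;35;35;50m🬰[38;2;35;35;50m[48;2;15;15;25m🬛[38;2;21;21;33m[48;2;255;150;50m🬆[38;2;31;31;45m[48;2;255;150;50m🬬[38;2;15;15;25m[48;2;35;35;50m🬰[38;2;15;15;25m[48;2;35;35;50m🬰[0m
[38;2;15;15;25m[48;2;15;15;25m [38;2;15;15;25m[48;2;15;15;25m [38;2;35;35;50m[48;2;15;15;25m▌[38;2;15;15;25m[48;2;15;15;25m [38;2;15;15;25m[48;2;35;35;50m▌[38;2;15;15;25m[48;2;15;15;25m [38;2;15;15;25m[48;2;15;15;25m [38;2;255;150;50m[48;2;27;27;40m🬁[38;2;255;150;50m[48;2;15;15;25m🬬[38;2;255;150;50m[48;2;28;28;41m🬆[38;2;15;15;25m[48;2;15;15;25m [38;2;15;15;25m[48;2;15;15;25m [0m
[38;2;35;35;50m[48;2;15;15;25m🬂[38;2;35;35;50m[48;2;15;15;25m🬂[38;2;35;35;50m[48;2;15;15;25m🬕[38;2;35;35;50m[48;2;15;15;25m🬂[38;2;35;35;50m[48;2;15;15;25m🬨[38;2;35;35;50m[48;2;15;15;25m🬂[38;2;35;35;50m[48;2;15;15;25m🬂[38;2;35;35;50m[48;2;15;15;25m🬕[38;2;35;35;50m[48;2;15;15;25m🬂[38;2;35;35;50m[48;2;15;15;25m🬨[38;2;35;35;50m[48;2;15;15;25m🬂[38;2;35;35;50m[48;2;15;15;25m🬂[0m
[38;2;15;15;25m[48;2;35;35;50m🬰[38;2;15;15;25m[48;2;35;35;50m🬰[38;2;35;35;50m[48;2;15;15;25m🬛[38;2;15;15;25m[48;2;35;35;50m🬰[38;2;15;15;25m[48;2;35;35;50m🬐[38;2;15;15;25m[48;2;35;35;50m🬰[38;2;15;15;25m[48;2;35;35;50m🬰[38;2;35;35;50m[48;2;15;15;25m🬛[38;2;15;15;25m[48;2;35;35;50m🬰[38;2;15;15;25m[48;2;35;35;50m🬐[38;2;15;15;25m[48;2;35;35;50m🬰[38;2;15;15;25m[48;2;35;35;50m🬰[0m
[38;2;15;15;25m[48;2;15;15;25m [38;2;15;15;25m[48;2;15;15;25m [38;2;35;35;50m[48;2;15;15;25m▌[38;2;15;15;25m[48;2;15;15;25m [38;2;15;15;25m[48;2;35;35;50m▌[38;2;15;15;25m[48;2;15;15;25m [38;2;15;15;25m[48;2;15;15;25m [38;2;35;35;50m[48;2;15;15;25m▌[38;2;15;15;25m[48;2;15;15;25m [38;2;15;15;25m[48;2;35;35;50m▌[38;2;15;15;25m[48;2;15;15;25m [38;2;15;15;25m[48;2;15;15;25m [0m
</frame>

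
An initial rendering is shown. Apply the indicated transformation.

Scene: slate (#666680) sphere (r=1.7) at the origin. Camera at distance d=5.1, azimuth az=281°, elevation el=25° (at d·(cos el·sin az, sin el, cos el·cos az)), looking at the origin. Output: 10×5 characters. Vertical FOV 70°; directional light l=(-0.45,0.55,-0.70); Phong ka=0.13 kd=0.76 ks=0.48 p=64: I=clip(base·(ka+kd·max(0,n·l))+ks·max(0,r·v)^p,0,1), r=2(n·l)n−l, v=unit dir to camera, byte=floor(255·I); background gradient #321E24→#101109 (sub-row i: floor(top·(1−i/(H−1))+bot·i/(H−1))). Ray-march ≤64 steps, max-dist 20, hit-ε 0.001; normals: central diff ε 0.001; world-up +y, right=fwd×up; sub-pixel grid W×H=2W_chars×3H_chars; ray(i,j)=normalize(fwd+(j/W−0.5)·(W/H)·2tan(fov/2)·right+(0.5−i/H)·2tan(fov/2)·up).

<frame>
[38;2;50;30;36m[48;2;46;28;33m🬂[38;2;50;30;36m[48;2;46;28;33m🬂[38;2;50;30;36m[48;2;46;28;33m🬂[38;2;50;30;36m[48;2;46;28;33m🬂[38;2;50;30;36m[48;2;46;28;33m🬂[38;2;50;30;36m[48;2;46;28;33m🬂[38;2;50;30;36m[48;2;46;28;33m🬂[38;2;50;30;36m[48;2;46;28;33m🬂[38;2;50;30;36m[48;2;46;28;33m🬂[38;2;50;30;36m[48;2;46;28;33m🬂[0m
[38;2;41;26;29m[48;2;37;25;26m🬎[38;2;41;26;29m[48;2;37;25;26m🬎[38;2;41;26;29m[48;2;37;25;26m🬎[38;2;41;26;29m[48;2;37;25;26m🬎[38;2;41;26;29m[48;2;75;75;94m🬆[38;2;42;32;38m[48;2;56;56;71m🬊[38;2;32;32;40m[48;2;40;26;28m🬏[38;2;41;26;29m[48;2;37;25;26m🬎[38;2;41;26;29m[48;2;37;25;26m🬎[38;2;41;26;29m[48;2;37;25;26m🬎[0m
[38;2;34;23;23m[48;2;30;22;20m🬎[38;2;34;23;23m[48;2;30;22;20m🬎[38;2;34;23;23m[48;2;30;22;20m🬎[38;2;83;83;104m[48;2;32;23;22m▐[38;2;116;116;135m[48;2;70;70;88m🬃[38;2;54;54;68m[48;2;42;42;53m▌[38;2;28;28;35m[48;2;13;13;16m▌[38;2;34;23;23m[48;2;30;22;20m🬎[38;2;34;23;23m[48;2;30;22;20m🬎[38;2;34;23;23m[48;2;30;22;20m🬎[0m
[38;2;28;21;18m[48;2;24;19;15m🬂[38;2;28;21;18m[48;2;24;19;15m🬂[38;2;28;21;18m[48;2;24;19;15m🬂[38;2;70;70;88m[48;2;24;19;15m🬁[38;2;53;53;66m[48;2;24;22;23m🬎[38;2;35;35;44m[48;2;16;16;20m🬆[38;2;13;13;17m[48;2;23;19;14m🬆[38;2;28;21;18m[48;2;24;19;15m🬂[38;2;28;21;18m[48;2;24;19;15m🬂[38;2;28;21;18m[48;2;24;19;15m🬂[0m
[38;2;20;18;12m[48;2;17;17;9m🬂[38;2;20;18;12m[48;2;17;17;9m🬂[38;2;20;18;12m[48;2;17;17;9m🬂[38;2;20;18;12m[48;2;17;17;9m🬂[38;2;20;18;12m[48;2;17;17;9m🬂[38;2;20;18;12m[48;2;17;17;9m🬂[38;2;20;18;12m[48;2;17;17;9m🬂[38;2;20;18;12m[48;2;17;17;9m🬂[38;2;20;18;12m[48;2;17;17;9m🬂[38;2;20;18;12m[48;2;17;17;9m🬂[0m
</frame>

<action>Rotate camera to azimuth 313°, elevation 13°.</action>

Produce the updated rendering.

<frame>
[38;2;50;30;36m[48;2;46;28;33m🬂[38;2;50;30;36m[48;2;46;28;33m🬂[38;2;50;30;36m[48;2;46;28;33m🬂[38;2;50;30;36m[48;2;46;28;33m🬂[38;2;50;30;36m[48;2;46;28;33m🬂[38;2;50;30;36m[48;2;46;28;33m🬂[38;2;50;30;36m[48;2;46;28;33m🬂[38;2;50;30;36m[48;2;46;28;33m🬂[38;2;50;30;36m[48;2;46;28;33m🬂[38;2;50;30;36m[48;2;46;28;33m🬂[0m
[38;2;41;26;29m[48;2;37;25;26m🬎[38;2;41;26;29m[48;2;37;25;26m🬎[38;2;41;26;29m[48;2;37;25;26m🬎[38;2;41;26;29m[48;2;37;25;26m🬎[38;2;41;26;29m[48;2;57;57;71m🬆[38;2;46;46;58m[48;2;34;28;33m🬃[38;2;40;26;28m[48;2;13;13;16m🬬[38;2;41;26;29m[48;2;37;25;26m🬎[38;2;41;26;29m[48;2;37;25;26m🬎[38;2;41;26;29m[48;2;37;25;26m🬎[0m
[38;2;34;23;23m[48;2;30;22;20m🬎[38;2;34;23;23m[48;2;30;22;20m🬎[38;2;34;23;23m[48;2;30;22;20m🬎[38;2;57;57;71m[48;2;32;23;22m▐[38;2;43;43;54m[48;2;26;26;32m🬆[38;2;24;24;30m[48;2;13;13;16m🬀[38;2;13;13;16m[48;2;13;13;16m [38;2;34;23;23m[48;2;30;22;20m🬎[38;2;34;23;23m[48;2;30;22;20m🬎[38;2;34;23;23m[48;2;30;22;20m🬎[0m
[38;2;28;21;18m[48;2;24;19;15m🬂[38;2;28;21;18m[48;2;24;19;15m🬂[38;2;28;21;18m[48;2;24;19;15m🬂[38;2;38;38;48m[48;2;24;19;15m🬁[38;2;23;23;30m[48;2;15;14;16m🬀[38;2;13;13;16m[48;2;13;13;16m [38;2;13;13;16m[48;2;23;19;14m🬆[38;2;28;21;18m[48;2;24;19;15m🬂[38;2;28;21;18m[48;2;24;19;15m🬂[38;2;28;21;18m[48;2;24;19;15m🬂[0m
[38;2;20;18;12m[48;2;17;17;9m🬂[38;2;20;18;12m[48;2;17;17;9m🬂[38;2;20;18;12m[48;2;17;17;9m🬂[38;2;20;18;12m[48;2;17;17;9m🬂[38;2;20;18;12m[48;2;17;17;9m🬂[38;2;20;18;12m[48;2;17;17;9m🬂[38;2;20;18;12m[48;2;17;17;9m🬂[38;2;20;18;12m[48;2;17;17;9m🬂[38;2;20;18;12m[48;2;17;17;9m🬂[38;2;20;18;12m[48;2;17;17;9m🬂[0m
</frame>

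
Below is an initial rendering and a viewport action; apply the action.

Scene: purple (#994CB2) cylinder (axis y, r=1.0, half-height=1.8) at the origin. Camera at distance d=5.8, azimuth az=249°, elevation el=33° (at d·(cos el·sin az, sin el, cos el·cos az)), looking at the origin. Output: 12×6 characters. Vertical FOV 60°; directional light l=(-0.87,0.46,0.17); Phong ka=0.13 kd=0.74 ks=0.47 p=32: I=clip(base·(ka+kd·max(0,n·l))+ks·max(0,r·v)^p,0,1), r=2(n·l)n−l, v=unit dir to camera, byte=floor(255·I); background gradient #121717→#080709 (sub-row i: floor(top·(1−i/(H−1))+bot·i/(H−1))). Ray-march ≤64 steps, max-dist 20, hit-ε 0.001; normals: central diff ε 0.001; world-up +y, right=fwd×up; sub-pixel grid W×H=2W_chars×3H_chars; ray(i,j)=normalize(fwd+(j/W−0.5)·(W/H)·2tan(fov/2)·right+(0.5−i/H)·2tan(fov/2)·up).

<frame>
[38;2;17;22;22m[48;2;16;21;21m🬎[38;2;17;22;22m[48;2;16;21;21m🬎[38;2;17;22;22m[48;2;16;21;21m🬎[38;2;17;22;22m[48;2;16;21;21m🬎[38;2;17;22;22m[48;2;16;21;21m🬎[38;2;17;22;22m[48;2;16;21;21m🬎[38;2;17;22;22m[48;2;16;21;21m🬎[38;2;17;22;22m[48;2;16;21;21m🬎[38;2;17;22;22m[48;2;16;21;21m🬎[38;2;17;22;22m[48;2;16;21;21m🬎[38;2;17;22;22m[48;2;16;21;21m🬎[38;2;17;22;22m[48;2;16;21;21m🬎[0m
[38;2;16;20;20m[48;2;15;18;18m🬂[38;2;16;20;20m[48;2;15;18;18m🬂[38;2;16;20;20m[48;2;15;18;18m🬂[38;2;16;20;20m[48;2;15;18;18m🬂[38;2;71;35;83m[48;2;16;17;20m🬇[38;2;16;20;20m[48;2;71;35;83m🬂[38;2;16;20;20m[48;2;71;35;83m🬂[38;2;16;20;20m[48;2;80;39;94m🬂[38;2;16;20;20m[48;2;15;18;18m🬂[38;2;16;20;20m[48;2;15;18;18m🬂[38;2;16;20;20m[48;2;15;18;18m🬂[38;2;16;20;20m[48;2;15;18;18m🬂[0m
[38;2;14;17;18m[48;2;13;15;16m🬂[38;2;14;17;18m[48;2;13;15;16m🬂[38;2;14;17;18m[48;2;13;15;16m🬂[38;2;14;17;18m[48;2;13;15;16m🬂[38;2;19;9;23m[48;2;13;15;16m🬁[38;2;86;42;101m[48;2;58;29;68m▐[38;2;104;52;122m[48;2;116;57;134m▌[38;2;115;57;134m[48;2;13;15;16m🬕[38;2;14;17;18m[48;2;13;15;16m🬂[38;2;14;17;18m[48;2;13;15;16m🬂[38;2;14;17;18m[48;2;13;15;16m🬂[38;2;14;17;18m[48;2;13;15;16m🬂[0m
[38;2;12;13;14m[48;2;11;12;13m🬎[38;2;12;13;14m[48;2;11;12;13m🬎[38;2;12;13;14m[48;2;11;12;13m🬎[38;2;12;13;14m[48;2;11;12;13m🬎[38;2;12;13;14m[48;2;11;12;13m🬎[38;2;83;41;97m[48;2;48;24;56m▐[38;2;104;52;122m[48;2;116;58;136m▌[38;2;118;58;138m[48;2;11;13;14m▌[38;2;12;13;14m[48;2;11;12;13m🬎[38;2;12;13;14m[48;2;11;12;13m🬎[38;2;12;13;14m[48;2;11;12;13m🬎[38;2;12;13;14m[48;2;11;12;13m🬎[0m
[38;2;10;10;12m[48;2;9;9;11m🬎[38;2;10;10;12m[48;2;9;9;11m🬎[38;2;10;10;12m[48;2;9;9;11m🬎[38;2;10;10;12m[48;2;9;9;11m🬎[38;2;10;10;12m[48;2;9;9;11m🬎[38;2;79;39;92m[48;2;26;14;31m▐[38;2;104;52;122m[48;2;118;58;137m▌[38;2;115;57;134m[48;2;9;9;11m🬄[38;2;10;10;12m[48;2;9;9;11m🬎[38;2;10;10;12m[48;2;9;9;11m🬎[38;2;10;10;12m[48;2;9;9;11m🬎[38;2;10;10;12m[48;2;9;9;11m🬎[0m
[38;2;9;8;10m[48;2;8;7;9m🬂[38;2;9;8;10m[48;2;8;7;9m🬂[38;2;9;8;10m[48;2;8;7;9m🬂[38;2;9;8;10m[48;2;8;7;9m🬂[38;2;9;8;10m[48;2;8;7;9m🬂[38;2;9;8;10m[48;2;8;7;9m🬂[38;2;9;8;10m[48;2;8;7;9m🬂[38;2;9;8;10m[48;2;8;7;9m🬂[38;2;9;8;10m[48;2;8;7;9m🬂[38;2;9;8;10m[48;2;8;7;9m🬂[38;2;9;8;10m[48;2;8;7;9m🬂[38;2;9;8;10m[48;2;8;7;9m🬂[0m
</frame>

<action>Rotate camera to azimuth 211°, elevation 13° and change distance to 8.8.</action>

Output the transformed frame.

<frame>
[38;2;17;22;22m[48;2;16;21;21m🬎[38;2;17;22;22m[48;2;16;21;21m🬎[38;2;17;22;22m[48;2;16;21;21m🬎[38;2;17;22;22m[48;2;16;21;21m🬎[38;2;17;22;22m[48;2;16;21;21m🬎[38;2;17;22;22m[48;2;16;21;21m🬎[38;2;17;22;22m[48;2;16;21;21m🬎[38;2;17;22;22m[48;2;16;21;21m🬎[38;2;17;22;22m[48;2;16;21;21m🬎[38;2;17;22;22m[48;2;16;21;21m🬎[38;2;17;22;22m[48;2;16;21;21m🬎[38;2;17;22;22m[48;2;16;21;21m🬎[0m
[38;2;16;20;20m[48;2;15;18;18m🬂[38;2;16;20;20m[48;2;15;18;18m🬂[38;2;16;20;20m[48;2;15;18;18m🬂[38;2;16;20;20m[48;2;15;18;18m🬂[38;2;16;20;20m[48;2;15;18;18m🬂[38;2;16;20;20m[48;2;15;18;18m🬂[38;2;16;20;20m[48;2;15;18;18m🬂[38;2;16;20;20m[48;2;15;18;18m🬂[38;2;16;20;20m[48;2;15;18;18m🬂[38;2;16;20;20m[48;2;15;18;18m🬂[38;2;16;20;20m[48;2;15;18;18m🬂[38;2;16;20;20m[48;2;15;18;18m🬂[0m
[38;2;14;17;18m[48;2;13;15;16m🬂[38;2;14;17;18m[48;2;13;15;16m🬂[38;2;14;17;18m[48;2;13;15;16m🬂[38;2;14;17;18m[48;2;13;15;16m🬂[38;2;14;17;18m[48;2;13;15;16m🬂[38;2;19;9;23m[48;2;13;16;17m▐[38;2;54;26;62m[48;2;96;48;112m▌[38;2;14;17;18m[48;2;13;15;16m🬂[38;2;14;17;18m[48;2;13;15;16m🬂[38;2;14;17;18m[48;2;13;15;16m🬂[38;2;14;17;18m[48;2;13;15;16m🬂[38;2;14;17;18m[48;2;13;15;16m🬂[0m
[38;2;12;13;14m[48;2;11;12;13m🬎[38;2;12;13;14m[48;2;11;12;13m🬎[38;2;12;13;14m[48;2;11;12;13m🬎[38;2;12;13;14m[48;2;11;12;13m🬎[38;2;12;13;14m[48;2;11;12;13m🬎[38;2;19;9;23m[48;2;11;13;14m▐[38;2;54;26;62m[48;2;97;48;113m▌[38;2;12;13;14m[48;2;11;12;13m🬎[38;2;12;13;14m[48;2;11;12;13m🬎[38;2;12;13;14m[48;2;11;12;13m🬎[38;2;12;13;14m[48;2;11;12;13m🬎[38;2;12;13;14m[48;2;11;12;13m🬎[0m
[38;2;10;10;12m[48;2;9;9;11m🬎[38;2;10;10;12m[48;2;9;9;11m🬎[38;2;10;10;12m[48;2;9;9;11m🬎[38;2;10;10;12m[48;2;9;9;11m🬎[38;2;10;10;12m[48;2;9;9;11m🬎[38;2;19;9;23m[48;2;9;9;11m🬁[38;2;99;49;115m[48;2;18;12;21m🬁[38;2;10;10;12m[48;2;9;9;11m🬎[38;2;10;10;12m[48;2;9;9;11m🬎[38;2;10;10;12m[48;2;9;9;11m🬎[38;2;10;10;12m[48;2;9;9;11m🬎[38;2;10;10;12m[48;2;9;9;11m🬎[0m
[38;2;9;8;10m[48;2;8;7;9m🬂[38;2;9;8;10m[48;2;8;7;9m🬂[38;2;9;8;10m[48;2;8;7;9m🬂[38;2;9;8;10m[48;2;8;7;9m🬂[38;2;9;8;10m[48;2;8;7;9m🬂[38;2;9;8;10m[48;2;8;7;9m🬂[38;2;9;8;10m[48;2;8;7;9m🬂[38;2;9;8;10m[48;2;8;7;9m🬂[38;2;9;8;10m[48;2;8;7;9m🬂[38;2;9;8;10m[48;2;8;7;9m🬂[38;2;9;8;10m[48;2;8;7;9m🬂[38;2;9;8;10m[48;2;8;7;9m🬂[0m
</frame>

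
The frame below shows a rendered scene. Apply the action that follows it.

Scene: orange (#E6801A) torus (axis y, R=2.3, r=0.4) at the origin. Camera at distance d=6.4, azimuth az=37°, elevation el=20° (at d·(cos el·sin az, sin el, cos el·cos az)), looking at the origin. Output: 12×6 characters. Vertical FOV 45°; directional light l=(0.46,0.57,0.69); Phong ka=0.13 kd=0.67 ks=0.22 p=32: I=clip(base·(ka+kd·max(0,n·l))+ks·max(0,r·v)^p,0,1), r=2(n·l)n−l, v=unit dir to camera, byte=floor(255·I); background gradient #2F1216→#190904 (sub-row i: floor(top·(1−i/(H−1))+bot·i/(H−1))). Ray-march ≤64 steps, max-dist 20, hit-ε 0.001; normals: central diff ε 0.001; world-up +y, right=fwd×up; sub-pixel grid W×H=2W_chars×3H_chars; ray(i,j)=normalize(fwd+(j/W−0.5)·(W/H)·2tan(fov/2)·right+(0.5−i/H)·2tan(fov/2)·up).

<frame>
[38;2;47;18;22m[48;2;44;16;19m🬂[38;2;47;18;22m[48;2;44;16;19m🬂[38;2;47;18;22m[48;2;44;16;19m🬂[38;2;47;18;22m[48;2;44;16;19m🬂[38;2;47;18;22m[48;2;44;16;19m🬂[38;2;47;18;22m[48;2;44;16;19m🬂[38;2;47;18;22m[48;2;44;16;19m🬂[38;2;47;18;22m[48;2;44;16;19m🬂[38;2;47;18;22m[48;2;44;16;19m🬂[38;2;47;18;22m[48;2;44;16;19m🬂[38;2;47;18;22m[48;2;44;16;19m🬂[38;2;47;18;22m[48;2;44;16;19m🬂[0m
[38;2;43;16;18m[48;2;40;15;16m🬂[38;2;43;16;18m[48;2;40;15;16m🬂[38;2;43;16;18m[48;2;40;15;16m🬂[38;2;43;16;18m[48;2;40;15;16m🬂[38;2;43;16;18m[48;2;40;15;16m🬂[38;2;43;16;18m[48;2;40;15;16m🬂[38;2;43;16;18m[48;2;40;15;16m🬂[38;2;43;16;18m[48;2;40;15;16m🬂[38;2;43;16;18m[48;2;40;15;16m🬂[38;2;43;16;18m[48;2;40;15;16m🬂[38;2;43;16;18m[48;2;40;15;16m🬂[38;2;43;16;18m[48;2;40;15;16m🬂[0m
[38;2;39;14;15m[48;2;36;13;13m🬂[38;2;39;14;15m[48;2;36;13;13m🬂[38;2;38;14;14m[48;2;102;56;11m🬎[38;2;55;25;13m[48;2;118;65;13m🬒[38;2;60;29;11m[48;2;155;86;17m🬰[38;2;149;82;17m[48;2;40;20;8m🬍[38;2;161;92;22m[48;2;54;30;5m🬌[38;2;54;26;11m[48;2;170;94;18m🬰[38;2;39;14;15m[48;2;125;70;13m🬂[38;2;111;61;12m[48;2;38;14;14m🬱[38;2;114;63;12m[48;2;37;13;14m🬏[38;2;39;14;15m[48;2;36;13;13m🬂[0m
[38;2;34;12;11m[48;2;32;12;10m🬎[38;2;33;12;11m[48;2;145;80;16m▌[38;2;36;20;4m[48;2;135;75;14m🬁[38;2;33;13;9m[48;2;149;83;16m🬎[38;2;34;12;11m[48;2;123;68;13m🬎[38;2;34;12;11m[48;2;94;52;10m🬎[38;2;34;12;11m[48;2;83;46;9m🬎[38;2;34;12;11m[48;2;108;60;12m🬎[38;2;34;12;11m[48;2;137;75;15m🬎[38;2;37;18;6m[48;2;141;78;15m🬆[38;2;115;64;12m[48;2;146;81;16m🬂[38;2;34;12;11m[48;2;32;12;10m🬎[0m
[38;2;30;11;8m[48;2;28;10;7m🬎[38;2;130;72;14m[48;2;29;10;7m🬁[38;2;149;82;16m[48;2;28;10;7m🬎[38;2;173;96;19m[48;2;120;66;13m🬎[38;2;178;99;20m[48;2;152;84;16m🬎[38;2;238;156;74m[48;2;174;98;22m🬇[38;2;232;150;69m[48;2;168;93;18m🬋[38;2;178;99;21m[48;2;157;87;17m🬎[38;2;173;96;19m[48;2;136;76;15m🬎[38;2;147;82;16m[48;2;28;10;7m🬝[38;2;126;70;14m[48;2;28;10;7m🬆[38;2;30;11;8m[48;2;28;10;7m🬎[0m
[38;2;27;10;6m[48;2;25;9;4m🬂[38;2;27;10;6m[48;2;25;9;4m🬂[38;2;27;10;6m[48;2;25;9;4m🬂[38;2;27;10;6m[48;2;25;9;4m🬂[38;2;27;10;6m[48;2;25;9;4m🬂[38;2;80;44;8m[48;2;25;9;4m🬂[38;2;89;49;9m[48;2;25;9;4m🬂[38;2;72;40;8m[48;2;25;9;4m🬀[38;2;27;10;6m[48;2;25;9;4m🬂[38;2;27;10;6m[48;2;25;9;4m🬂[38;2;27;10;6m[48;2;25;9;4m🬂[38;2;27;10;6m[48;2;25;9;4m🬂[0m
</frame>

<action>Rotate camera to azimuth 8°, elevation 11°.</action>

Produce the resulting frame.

<frame>
[38;2;47;18;22m[48;2;44;16;19m🬂[38;2;47;18;22m[48;2;44;16;19m🬂[38;2;47;18;22m[48;2;44;16;19m🬂[38;2;47;18;22m[48;2;44;16;19m🬂[38;2;47;18;22m[48;2;44;16;19m🬂[38;2;47;18;22m[48;2;44;16;19m🬂[38;2;47;18;22m[48;2;44;16;19m🬂[38;2;47;18;22m[48;2;44;16;19m🬂[38;2;47;18;22m[48;2;44;16;19m🬂[38;2;47;18;22m[48;2;44;16;19m🬂[38;2;47;18;22m[48;2;44;16;19m🬂[38;2;47;18;22m[48;2;44;16;19m🬂[0m
[38;2;43;16;18m[48;2;40;15;16m🬂[38;2;43;16;18m[48;2;40;15;16m🬂[38;2;43;16;18m[48;2;40;15;16m🬂[38;2;43;16;18m[48;2;40;15;16m🬂[38;2;43;16;18m[48;2;40;15;16m🬂[38;2;43;16;18m[48;2;40;15;16m🬂[38;2;43;16;18m[48;2;40;15;16m🬂[38;2;43;16;18m[48;2;40;15;16m🬂[38;2;43;16;18m[48;2;40;15;16m🬂[38;2;43;16;18m[48;2;40;15;16m🬂[38;2;43;16;18m[48;2;40;15;16m🬂[38;2;43;16;18m[48;2;40;15;16m🬂[0m
[38;2;39;14;15m[48;2;36;13;13m🬂[38;2;39;14;15m[48;2;36;13;13m🬂[38;2;38;14;14m[48;2;125;69;13m🬎[38;2;38;14;14m[48;2;154;85;17m🬎[38;2;38;14;14m[48;2;157;87;17m🬆[38;2;39;14;15m[48;2;156;87;17m🬂[38;2;39;14;15m[48;2;146;81;16m🬂[38;2;39;14;15m[48;2;123;68;13m🬂[38;2;38;14;14m[48;2;80;44;9m🬎[38;2;38;14;14m[48;2;58;32;6m🬎[38;2;92;51;10m[48;2;37;13;14m🬏[38;2;39;14;15m[48;2;36;13;13m🬂[0m
[38;2;34;12;11m[48;2;32;12;10m🬎[38;2;111;61;12m[48;2;45;22;8m🬉[38;2;131;73;14m[48;2;108;59;12m🬎[38;2;124;69;13m[48;2;148;82;16m🬒[38;2;43;24;4m[48;2;157;87;17m🬂[38;2;35;13;12m[48;2;165;91;18m🬂[38;2;35;13;12m[48;2;181;104;28m🬂[38;2;32;14;7m[48;2;201;122;44m🬂[38;2;29;16;3m[48;2;168;94;20m🬀[38;2;143;79;16m[48;2;178;99;19m🬂[38;2;170;94;18m[48;2;142;79;16m🬝[38;2;143;79;16m[48;2;33;12;11m🬃[0m
[38;2;30;11;8m[48;2;28;10;7m🬎[38;2;30;11;8m[48;2;28;10;7m🬎[38;2;69;38;7m[48;2;29;11;6m🬁[38;2;98;54;11m[48;2;28;11;6m🬂[38;2;122;67;13m[48;2;39;18;6m🬂[38;2;137;76;15m[48;2;51;25;7m🬂[38;2;145;81;16m[48;2;55;28;8m🬂[38;2;148;82;16m[48;2;54;27;7m🬂[38;2;145;80;16m[48;2;39;19;6m🬂[38;2;128;71;14m[48;2;29;10;7m🬂[38;2;89;49;10m[48;2;29;10;7m🬀[38;2;30;11;8m[48;2;28;10;7m🬎[0m
[38;2;27;10;6m[48;2;25;9;4m🬂[38;2;27;10;6m[48;2;25;9;4m🬂[38;2;27;10;6m[48;2;25;9;4m🬂[38;2;27;10;6m[48;2;25;9;4m🬂[38;2;27;10;6m[48;2;25;9;4m🬂[38;2;27;10;6m[48;2;25;9;4m🬂[38;2;27;10;6m[48;2;25;9;4m🬂[38;2;27;10;6m[48;2;25;9;4m🬂[38;2;27;10;6m[48;2;25;9;4m🬂[38;2;27;10;6m[48;2;25;9;4m🬂[38;2;27;10;6m[48;2;25;9;4m🬂[38;2;27;10;6m[48;2;25;9;4m🬂[0m
</frame>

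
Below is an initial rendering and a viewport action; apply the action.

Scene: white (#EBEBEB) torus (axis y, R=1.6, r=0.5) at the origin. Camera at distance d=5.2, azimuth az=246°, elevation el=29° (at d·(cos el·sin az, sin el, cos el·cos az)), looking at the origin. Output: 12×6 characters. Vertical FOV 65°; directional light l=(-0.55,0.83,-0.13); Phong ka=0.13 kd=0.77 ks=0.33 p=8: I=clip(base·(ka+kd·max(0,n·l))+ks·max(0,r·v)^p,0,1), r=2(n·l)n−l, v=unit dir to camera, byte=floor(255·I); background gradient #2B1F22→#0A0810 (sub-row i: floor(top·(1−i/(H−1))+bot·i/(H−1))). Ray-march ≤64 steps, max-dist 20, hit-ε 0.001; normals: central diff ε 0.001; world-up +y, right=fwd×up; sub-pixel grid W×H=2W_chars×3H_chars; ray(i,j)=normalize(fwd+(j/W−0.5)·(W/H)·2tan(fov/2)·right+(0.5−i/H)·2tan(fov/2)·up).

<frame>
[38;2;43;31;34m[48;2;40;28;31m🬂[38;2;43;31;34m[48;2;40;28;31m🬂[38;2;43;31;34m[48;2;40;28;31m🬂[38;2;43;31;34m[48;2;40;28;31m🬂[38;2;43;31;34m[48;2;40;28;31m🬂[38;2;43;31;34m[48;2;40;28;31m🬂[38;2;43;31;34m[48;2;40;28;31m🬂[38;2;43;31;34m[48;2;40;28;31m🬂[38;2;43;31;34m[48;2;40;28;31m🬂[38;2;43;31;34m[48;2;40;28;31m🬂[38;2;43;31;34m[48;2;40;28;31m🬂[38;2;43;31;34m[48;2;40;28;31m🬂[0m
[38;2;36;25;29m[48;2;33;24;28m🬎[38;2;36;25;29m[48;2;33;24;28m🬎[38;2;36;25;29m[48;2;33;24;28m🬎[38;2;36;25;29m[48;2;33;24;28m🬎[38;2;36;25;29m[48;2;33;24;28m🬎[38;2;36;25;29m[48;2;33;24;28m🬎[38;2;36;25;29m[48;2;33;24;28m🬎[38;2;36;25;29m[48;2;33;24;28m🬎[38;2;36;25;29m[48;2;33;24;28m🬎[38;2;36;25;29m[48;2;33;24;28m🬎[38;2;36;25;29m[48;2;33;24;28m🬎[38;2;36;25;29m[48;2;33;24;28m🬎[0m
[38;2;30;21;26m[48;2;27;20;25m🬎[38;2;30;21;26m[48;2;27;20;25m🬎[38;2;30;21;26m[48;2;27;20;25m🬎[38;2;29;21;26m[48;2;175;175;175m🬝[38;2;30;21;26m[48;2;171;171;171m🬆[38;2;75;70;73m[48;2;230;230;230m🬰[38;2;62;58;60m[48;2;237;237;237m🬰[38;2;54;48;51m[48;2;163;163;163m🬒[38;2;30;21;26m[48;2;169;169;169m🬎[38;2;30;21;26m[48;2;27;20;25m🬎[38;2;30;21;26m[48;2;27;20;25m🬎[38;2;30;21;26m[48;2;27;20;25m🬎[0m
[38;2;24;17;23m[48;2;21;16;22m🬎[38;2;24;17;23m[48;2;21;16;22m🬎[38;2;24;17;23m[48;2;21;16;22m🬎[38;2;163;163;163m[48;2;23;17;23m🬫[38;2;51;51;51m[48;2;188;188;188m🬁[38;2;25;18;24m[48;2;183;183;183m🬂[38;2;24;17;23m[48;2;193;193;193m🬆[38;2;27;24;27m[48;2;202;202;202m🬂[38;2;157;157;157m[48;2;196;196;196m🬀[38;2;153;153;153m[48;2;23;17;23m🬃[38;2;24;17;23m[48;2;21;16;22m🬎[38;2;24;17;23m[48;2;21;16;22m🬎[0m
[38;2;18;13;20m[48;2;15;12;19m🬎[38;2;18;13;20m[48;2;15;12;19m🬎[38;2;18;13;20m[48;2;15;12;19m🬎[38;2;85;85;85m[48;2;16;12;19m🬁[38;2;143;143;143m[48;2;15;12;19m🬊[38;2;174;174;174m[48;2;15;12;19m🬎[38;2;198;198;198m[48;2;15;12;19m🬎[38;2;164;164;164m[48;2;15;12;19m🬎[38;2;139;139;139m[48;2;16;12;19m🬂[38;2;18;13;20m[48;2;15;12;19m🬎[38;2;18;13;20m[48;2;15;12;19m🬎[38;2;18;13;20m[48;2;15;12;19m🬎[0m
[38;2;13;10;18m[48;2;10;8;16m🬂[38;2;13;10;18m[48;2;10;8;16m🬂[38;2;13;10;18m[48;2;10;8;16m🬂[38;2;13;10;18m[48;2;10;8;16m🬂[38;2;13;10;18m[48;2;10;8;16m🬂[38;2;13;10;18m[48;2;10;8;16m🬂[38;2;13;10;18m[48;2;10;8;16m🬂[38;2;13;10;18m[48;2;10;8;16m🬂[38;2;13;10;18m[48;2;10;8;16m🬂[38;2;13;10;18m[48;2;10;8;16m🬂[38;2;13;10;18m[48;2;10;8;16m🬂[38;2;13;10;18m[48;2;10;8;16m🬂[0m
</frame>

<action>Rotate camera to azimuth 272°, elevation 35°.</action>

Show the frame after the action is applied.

<frame>
[38;2;43;31;34m[48;2;40;28;31m🬂[38;2;43;31;34m[48;2;40;28;31m🬂[38;2;43;31;34m[48;2;40;28;31m🬂[38;2;43;31;34m[48;2;40;28;31m🬂[38;2;43;31;34m[48;2;40;28;31m🬂[38;2;43;31;34m[48;2;40;28;31m🬂[38;2;43;31;34m[48;2;40;28;31m🬂[38;2;43;31;34m[48;2;40;28;31m🬂[38;2;43;31;34m[48;2;40;28;31m🬂[38;2;43;31;34m[48;2;40;28;31m🬂[38;2;43;31;34m[48;2;40;28;31m🬂[38;2;43;31;34m[48;2;40;28;31m🬂[0m
[38;2;36;25;29m[48;2;33;24;28m🬎[38;2;36;25;29m[48;2;33;24;28m🬎[38;2;36;25;29m[48;2;33;24;28m🬎[38;2;36;25;29m[48;2;33;24;28m🬎[38;2;36;25;29m[48;2;33;24;28m🬎[38;2;36;25;29m[48;2;33;24;28m🬎[38;2;36;25;29m[48;2;33;24;28m🬎[38;2;36;25;29m[48;2;33;24;28m🬎[38;2;36;25;29m[48;2;33;24;28m🬎[38;2;36;25;29m[48;2;33;24;28m🬎[38;2;36;25;29m[48;2;33;24;28m🬎[38;2;36;25;29m[48;2;33;24;28m🬎[0m
[38;2;30;21;26m[48;2;27;20;25m🬎[38;2;30;21;26m[48;2;27;20;25m🬎[38;2;30;21;26m[48;2;27;20;25m🬎[38;2;29;21;26m[48;2;184;184;184m🬝[38;2;31;22;27m[48;2;153;153;153m🬂[38;2;48;45;47m[48;2;177;177;177m🬮[38;2;198;198;198m[48;2;45;45;45m🬎[38;2;58;52;55m[48;2;184;184;184m🬒[38;2;30;21;26m[48;2;172;172;172m🬊[38;2;30;21;26m[48;2;27;20;25m🬎[38;2;30;21;26m[48;2;27;20;25m🬎[38;2;30;21;26m[48;2;27;20;25m🬎[0m
[38;2;24;17;23m[48;2;21;16;22m🬎[38;2;24;17;23m[48;2;21;16;22m🬎[38;2;24;17;23m[48;2;21;16;22m🬎[38;2;187;187;187m[48;2;23;17;23m🬫[38;2;30;30;30m[48;2;177;177;177m🬁[38;2;24;17;23m[48;2;189;189;189m🬎[38;2;24;17;23m[48;2;182;182;182m🬎[38;2;35;31;35m[48;2;180;180;180m🬆[38;2;165;165;165m[48;2;185;185;185m🬟[38;2;115;115;115m[48;2;23;17;23m🬃[38;2;24;17;23m[48;2;21;16;22m🬎[38;2;24;17;23m[48;2;21;16;22m🬎[0m
[38;2;18;13;20m[48;2;15;12;19m🬎[38;2;18;13;20m[48;2;15;12;19m🬎[38;2;18;13;20m[48;2;15;12;19m🬎[38;2;155;155;155m[48;2;16;12;19m🬁[38;2;178;178;178m[48;2;15;12;19m🬎[38;2;222;222;222m[48;2;89;89;89m🬎[38;2;222;222;222m[48;2;108;108;108m🬎[38;2;185;185;185m[48;2;35;34;37m🬎[38;2;130;130;130m[48;2;15;12;19m🬆[38;2;18;13;20m[48;2;15;12;19m🬎[38;2;18;13;20m[48;2;15;12;19m🬎[38;2;18;13;20m[48;2;15;12;19m🬎[0m
[38;2;13;10;18m[48;2;10;8;16m🬂[38;2;13;10;18m[48;2;10;8;16m🬂[38;2;13;10;18m[48;2;10;8;16m🬂[38;2;13;10;18m[48;2;10;8;16m🬂[38;2;13;10;18m[48;2;10;8;16m🬂[38;2;13;10;18m[48;2;10;8;16m🬂[38;2;13;10;18m[48;2;10;8;16m🬂[38;2;13;10;18m[48;2;10;8;16m🬂[38;2;13;10;18m[48;2;10;8;16m🬂[38;2;13;10;18m[48;2;10;8;16m🬂[38;2;13;10;18m[48;2;10;8;16m🬂[38;2;13;10;18m[48;2;10;8;16m🬂[0m
</frame>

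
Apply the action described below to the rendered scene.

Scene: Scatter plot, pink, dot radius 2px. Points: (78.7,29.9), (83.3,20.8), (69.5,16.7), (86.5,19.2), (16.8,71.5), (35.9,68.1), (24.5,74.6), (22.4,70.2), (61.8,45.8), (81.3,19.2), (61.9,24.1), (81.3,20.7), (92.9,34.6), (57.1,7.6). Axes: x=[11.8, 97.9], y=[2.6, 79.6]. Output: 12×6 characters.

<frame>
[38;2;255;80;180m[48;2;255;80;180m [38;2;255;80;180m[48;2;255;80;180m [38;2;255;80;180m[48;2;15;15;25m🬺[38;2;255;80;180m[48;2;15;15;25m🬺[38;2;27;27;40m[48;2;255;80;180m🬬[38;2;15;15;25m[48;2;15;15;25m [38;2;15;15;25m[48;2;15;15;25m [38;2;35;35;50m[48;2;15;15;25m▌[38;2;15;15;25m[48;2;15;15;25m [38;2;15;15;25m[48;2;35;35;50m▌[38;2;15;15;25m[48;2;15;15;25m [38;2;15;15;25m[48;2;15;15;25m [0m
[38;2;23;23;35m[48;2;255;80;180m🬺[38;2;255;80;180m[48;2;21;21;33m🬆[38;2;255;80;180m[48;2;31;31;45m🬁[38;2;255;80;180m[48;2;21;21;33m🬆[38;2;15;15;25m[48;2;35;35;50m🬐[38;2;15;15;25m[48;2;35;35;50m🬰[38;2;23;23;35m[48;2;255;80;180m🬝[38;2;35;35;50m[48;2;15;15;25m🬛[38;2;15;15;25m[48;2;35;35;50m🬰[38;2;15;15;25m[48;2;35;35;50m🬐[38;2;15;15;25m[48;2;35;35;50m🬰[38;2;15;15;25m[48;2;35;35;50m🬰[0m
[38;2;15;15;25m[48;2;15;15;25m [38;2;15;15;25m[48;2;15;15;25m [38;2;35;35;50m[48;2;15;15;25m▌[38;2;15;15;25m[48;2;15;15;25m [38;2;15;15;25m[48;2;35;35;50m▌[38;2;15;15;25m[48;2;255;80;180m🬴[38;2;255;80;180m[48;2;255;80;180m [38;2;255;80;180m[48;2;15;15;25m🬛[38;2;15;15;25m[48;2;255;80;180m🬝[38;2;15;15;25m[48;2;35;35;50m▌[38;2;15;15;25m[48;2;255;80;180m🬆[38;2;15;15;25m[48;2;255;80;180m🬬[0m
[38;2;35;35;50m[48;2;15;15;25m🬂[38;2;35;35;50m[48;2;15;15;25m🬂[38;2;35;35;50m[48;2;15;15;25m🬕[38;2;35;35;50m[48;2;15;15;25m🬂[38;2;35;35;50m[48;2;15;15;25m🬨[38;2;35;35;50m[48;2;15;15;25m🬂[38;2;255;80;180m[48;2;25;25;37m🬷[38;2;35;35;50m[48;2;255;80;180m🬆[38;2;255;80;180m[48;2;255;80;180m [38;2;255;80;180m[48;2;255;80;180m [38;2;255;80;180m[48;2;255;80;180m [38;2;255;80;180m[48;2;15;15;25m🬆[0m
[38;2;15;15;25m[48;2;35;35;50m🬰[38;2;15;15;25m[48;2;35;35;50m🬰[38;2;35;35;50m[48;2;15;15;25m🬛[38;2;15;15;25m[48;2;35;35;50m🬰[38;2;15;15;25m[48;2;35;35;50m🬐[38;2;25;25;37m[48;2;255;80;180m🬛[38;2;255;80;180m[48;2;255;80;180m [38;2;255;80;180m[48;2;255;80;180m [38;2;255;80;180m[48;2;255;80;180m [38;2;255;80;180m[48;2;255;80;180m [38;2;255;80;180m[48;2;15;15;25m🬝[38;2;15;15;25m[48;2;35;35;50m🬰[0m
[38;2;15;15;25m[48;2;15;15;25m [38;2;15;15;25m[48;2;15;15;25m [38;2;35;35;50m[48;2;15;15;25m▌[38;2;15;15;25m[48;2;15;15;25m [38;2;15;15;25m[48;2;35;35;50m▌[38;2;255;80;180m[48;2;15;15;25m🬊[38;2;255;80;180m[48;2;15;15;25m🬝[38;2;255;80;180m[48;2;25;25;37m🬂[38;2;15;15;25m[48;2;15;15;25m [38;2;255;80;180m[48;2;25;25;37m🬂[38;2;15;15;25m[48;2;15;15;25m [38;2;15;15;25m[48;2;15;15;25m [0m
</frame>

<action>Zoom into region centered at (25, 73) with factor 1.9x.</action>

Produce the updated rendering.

<frame>
[38;2;15;15;25m[48;2;15;15;25m [38;2;15;15;25m[48;2;15;15;25m [38;2;35;35;50m[48;2;15;15;25m▌[38;2;15;15;25m[48;2;15;15;25m [38;2;15;15;25m[48;2;35;35;50m▌[38;2;15;15;25m[48;2;15;15;25m [38;2;15;15;25m[48;2;15;15;25m [38;2;35;35;50m[48;2;15;15;25m▌[38;2;15;15;25m[48;2;15;15;25m [38;2;15;15;25m[48;2;35;35;50m▌[38;2;15;15;25m[48;2;15;15;25m [38;2;15;15;25m[48;2;15;15;25m [0m
[38;2;15;15;25m[48;2;35;35;50m🬰[38;2;15;15;25m[48;2;35;35;50m🬰[38;2;35;35;50m[48;2;15;15;25m🬛[38;2;15;15;25m[48;2;35;35;50m🬰[38;2;15;15;25m[48;2;35;35;50m🬐[38;2;23;23;35m[48;2;255;80;180m🬝[38;2;15;15;25m[48;2;35;35;50m🬰[38;2;35;35;50m[48;2;15;15;25m🬛[38;2;15;15;25m[48;2;35;35;50m🬰[38;2;15;15;25m[48;2;35;35;50m🬐[38;2;15;15;25m[48;2;35;35;50m🬰[38;2;15;15;25m[48;2;35;35;50m🬰[0m
[38;2;15;15;25m[48;2;15;15;25m [38;2;15;15;25m[48;2;15;15;25m [38;2;35;35;50m[48;2;15;15;25m▌[38;2;15;15;25m[48;2;255;80;180m🬆[38;2;21;21;33m[48;2;255;80;180m🬆[38;2;255;80;180m[48;2;255;80;180m [38;2;255;80;180m[48;2;15;15;25m🬛[38;2;35;35;50m[48;2;15;15;25m▌[38;2;15;15;25m[48;2;255;80;180m🬝[38;2;15;15;25m[48;2;35;35;50m▌[38;2;15;15;25m[48;2;15;15;25m [38;2;15;15;25m[48;2;15;15;25m [0m
[38;2;35;35;50m[48;2;15;15;25m🬂[38;2;35;35;50m[48;2;15;15;25m🬂[38;2;255;80;180m[48;2;27;27;40m🬁[38;2;255;80;180m[48;2;15;15;25m🬬[38;2;255;80;180m[48;2;25;25;37m🬎[38;2;255;80;180m[48;2;15;15;25m🬝[38;2;255;80;180m[48;2;19;19;30m🬀[38;2;255;80;180m[48;2;31;31;45m🬇[38;2;255;80;180m[48;2;255;80;180m [38;2;255;80;180m[48;2;35;35;50m🬛[38;2;35;35;50m[48;2;15;15;25m🬂[38;2;35;35;50m[48;2;15;15;25m🬂[0m
[38;2;15;15;25m[48;2;35;35;50m🬰[38;2;15;15;25m[48;2;35;35;50m🬰[38;2;35;35;50m[48;2;15;15;25m🬛[38;2;15;15;25m[48;2;35;35;50m🬰[38;2;15;15;25m[48;2;35;35;50m🬐[38;2;15;15;25m[48;2;35;35;50m🬰[38;2;15;15;25m[48;2;35;35;50m🬰[38;2;35;35;50m[48;2;15;15;25m🬛[38;2;23;23;35m[48;2;255;80;180m🬺[38;2;15;15;25m[48;2;35;35;50m🬐[38;2;15;15;25m[48;2;35;35;50m🬰[38;2;15;15;25m[48;2;35;35;50m🬰[0m
[38;2;15;15;25m[48;2;15;15;25m [38;2;15;15;25m[48;2;15;15;25m [38;2;35;35;50m[48;2;15;15;25m▌[38;2;15;15;25m[48;2;15;15;25m [38;2;15;15;25m[48;2;35;35;50m▌[38;2;15;15;25m[48;2;15;15;25m [38;2;15;15;25m[48;2;15;15;25m [38;2;35;35;50m[48;2;15;15;25m▌[38;2;15;15;25m[48;2;15;15;25m [38;2;15;15;25m[48;2;35;35;50m▌[38;2;15;15;25m[48;2;15;15;25m [38;2;15;15;25m[48;2;15;15;25m [0m
</frame>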